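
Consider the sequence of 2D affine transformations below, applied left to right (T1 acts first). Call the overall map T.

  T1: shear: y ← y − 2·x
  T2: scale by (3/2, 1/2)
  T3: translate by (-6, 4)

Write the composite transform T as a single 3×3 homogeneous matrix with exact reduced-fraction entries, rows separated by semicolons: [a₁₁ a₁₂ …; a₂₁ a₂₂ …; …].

T1 = [1 0 0; -2 1 0; 0 0 1]
T2·T1 = [3/2 0 0; -1 1/2 0; 0 0 1]
T3·…·T1 = [3/2 0 -6; -1 1/2 4; 0 0 1]

T = [3/2 0 -6; -1 1/2 4; 0 0 1]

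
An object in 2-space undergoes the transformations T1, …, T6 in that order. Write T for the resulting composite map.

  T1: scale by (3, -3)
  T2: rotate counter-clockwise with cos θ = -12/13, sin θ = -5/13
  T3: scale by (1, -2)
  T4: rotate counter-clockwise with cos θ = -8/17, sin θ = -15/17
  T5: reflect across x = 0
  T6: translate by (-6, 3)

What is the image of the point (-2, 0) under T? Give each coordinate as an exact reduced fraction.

T(p) = (150/221, 63/221)

T1 scale by (3, -3): (-2, 0) → (-6, 0)
T2 rotate counter-clockwise with cos θ = -12/13, sin θ = -5/13: (-6, 0) → (72/13, 30/13)
T3 scale by (1, -2): (72/13, 30/13) → (72/13, -60/13)
T4 rotate counter-clockwise with cos θ = -8/17, sin θ = -15/17: (72/13, -60/13) → (-1476/221, -600/221)
T5 reflect across x = 0: (-1476/221, -600/221) → (1476/221, -600/221)
T6 translate by (-6, 3): (1476/221, -600/221) → (150/221, 63/221)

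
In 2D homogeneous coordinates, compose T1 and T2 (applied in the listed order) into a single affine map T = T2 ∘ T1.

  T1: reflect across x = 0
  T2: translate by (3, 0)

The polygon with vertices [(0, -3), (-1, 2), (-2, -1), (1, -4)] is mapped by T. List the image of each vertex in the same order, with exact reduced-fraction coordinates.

image vertices: (3, -3), (4, 2), (5, -1), (2, -4)

T1 reflect across x = 0: (0, -3) → (0, -3); (-1, 2) → (1, 2); (-2, -1) → (2, -1); (1, -4) → (-1, -4)
T2 translate by (3, 0): (0, -3) → (3, -3); (1, 2) → (4, 2); (2, -1) → (5, -1); (-1, -4) → (2, -4)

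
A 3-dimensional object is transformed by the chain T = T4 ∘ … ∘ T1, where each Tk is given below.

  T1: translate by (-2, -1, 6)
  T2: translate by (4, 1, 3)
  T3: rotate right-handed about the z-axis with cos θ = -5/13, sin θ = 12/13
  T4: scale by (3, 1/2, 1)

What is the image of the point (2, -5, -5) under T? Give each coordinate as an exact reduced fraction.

T(p) = (120/13, 73/26, 4)

T1 translate by (-2, -1, 6): (2, -5, -5) → (0, -6, 1)
T2 translate by (4, 1, 3): (0, -6, 1) → (4, -5, 4)
T3 rotate right-handed about the z-axis with cos θ = -5/13, sin θ = 12/13: (4, -5, 4) → (40/13, 73/13, 4)
T4 scale by (3, 1/2, 1): (40/13, 73/13, 4) → (120/13, 73/26, 4)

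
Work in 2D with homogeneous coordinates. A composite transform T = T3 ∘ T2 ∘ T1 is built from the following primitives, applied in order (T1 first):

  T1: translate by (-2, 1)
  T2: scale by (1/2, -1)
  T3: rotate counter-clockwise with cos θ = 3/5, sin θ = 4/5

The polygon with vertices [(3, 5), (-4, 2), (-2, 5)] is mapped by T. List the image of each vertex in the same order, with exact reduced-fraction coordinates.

image vertices: (51/10, -16/5), (3/5, -21/5), (18/5, -26/5)

T1 translate by (-2, 1): (3, 5) → (1, 6); (-4, 2) → (-6, 3); (-2, 5) → (-4, 6)
T2 scale by (1/2, -1): (1, 6) → (1/2, -6); (-6, 3) → (-3, -3); (-4, 6) → (-2, -6)
T3 rotate counter-clockwise with cos θ = 3/5, sin θ = 4/5: (1/2, -6) → (51/10, -16/5); (-3, -3) → (3/5, -21/5); (-2, -6) → (18/5, -26/5)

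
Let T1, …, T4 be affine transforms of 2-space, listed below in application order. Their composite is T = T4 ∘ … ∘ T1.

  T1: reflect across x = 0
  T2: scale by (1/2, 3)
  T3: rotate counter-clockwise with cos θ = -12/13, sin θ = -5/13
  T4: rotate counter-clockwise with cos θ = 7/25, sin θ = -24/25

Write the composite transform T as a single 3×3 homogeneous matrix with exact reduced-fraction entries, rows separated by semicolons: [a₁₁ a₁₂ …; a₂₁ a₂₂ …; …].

T1 = [-1 0 0; 0 1 0; 0 0 1]
T2·T1 = [-1/2 0 0; 0 3 0; 0 0 1]
T3·…·T1 = [6/13 15/13 0; 5/26 -36/13 0; 0 0 1]
T4·…·T1 = [102/325 -759/325 0; -253/650 -612/325 0; 0 0 1]

T = [102/325 -759/325 0; -253/650 -612/325 0; 0 0 1]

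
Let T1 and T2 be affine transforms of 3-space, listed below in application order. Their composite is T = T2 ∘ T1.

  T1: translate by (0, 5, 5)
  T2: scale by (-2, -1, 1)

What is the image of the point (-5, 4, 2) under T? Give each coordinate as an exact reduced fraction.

T(p) = (10, -9, 7)

T1 translate by (0, 5, 5): (-5, 4, 2) → (-5, 9, 7)
T2 scale by (-2, -1, 1): (-5, 9, 7) → (10, -9, 7)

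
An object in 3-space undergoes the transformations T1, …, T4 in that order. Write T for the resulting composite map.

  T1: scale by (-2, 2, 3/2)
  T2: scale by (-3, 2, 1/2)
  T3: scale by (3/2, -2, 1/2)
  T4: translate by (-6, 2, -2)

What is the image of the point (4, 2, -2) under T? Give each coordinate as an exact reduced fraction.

T1 scale by (-2, 2, 3/2): (4, 2, -2) → (-8, 4, -3)
T2 scale by (-3, 2, 1/2): (-8, 4, -3) → (24, 8, -3/2)
T3 scale by (3/2, -2, 1/2): (24, 8, -3/2) → (36, -16, -3/4)
T4 translate by (-6, 2, -2): (36, -16, -3/4) → (30, -14, -11/4)

T(p) = (30, -14, -11/4)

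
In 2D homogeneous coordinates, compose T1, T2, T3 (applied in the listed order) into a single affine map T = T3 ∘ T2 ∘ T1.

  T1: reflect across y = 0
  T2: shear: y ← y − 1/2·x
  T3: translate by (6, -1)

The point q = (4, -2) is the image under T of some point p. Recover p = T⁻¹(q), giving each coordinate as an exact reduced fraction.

T1 = [1 0 0; 0 -1 0; 0 0 1]
T2·T1 = [1 0 0; -1/2 -1 0; 0 0 1]
T3·…·T1 = [1 0 6; -1/2 -1 -1; 0 0 1]
det M = -1; M⁻¹ = [1 0 -6; -1/2 -1 2; 0 0 1]
M⁻¹ · (4, -2)ᵀ = (-2, 2)ᵀ

p = (-2, 2)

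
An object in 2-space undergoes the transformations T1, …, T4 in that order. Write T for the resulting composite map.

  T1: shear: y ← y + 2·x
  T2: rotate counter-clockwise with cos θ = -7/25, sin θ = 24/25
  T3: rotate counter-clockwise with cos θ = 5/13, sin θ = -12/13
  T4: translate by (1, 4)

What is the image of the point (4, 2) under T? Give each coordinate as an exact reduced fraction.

T(p) = (-703/325, 4646/325)

T1 shear: y ← y + 2·x: (4, 2) → (4, 10)
T2 rotate counter-clockwise with cos θ = -7/25, sin θ = 24/25: (4, 10) → (-268/25, 26/25)
T3 rotate counter-clockwise with cos θ = 5/13, sin θ = -12/13: (-268/25, 26/25) → (-1028/325, 3346/325)
T4 translate by (1, 4): (-1028/325, 3346/325) → (-703/325, 4646/325)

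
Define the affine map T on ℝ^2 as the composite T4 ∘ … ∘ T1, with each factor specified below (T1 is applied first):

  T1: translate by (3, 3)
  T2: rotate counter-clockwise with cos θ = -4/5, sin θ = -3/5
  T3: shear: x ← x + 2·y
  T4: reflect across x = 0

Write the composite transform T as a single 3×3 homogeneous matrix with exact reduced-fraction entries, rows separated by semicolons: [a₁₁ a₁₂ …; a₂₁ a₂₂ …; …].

T1 = [1 0 3; 0 1 3; 0 0 1]
T2·T1 = [-4/5 3/5 -3/5; -3/5 -4/5 -21/5; 0 0 1]
T3·…·T1 = [-2 -1 -9; -3/5 -4/5 -21/5; 0 0 1]
T4·…·T1 = [2 1 9; -3/5 -4/5 -21/5; 0 0 1]

T = [2 1 9; -3/5 -4/5 -21/5; 0 0 1]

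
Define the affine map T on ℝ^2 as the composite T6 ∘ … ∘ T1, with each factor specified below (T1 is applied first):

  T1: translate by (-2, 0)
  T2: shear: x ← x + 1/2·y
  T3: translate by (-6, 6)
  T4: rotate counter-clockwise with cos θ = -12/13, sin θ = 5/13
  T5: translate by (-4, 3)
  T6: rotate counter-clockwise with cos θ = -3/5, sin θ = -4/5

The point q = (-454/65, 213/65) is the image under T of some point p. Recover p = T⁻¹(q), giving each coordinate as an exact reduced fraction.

p = (-2, 8/5)

T1 = [1 0 -2; 0 1 0; 0 0 1]
T2·T1 = [1 1/2 -2; 0 1 0; 0 0 1]
T3·…·T1 = [1 1/2 -8; 0 1 6; 0 0 1]
T4·…·T1 = [-12/13 -11/13 66/13; 5/13 -19/26 -112/13; 0 0 1]
T5·…·T1 = [-12/13 -11/13 14/13; 5/13 -19/26 -73/13; 0 0 1]
T6·…·T1 = [56/65 -1/13 -334/65; 33/65 29/26 163/65; 0 0 1]
det M = 1; M⁻¹ = [29/26 1/13 72/13; -33/65 56/65 -62/13; 0 0 1]
M⁻¹ · (-454/65, 213/65)ᵀ = (-2, 8/5)ᵀ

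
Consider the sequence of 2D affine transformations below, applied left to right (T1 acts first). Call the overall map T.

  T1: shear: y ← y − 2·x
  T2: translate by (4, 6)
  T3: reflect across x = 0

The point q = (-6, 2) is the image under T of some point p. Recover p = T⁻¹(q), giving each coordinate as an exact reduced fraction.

T1 = [1 0 0; -2 1 0; 0 0 1]
T2·T1 = [1 0 4; -2 1 6; 0 0 1]
T3·…·T1 = [-1 0 -4; -2 1 6; 0 0 1]
det M = -1; M⁻¹ = [-1 0 -4; -2 1 -14; 0 0 1]
M⁻¹ · (-6, 2)ᵀ = (2, 0)ᵀ

p = (2, 0)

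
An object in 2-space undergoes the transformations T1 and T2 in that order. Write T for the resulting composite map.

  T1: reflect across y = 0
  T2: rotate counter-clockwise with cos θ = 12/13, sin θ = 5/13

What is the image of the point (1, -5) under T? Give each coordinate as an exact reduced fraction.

T(p) = (-1, 5)

T1 reflect across y = 0: (1, -5) → (1, 5)
T2 rotate counter-clockwise with cos θ = 12/13, sin θ = 5/13: (1, 5) → (-1, 5)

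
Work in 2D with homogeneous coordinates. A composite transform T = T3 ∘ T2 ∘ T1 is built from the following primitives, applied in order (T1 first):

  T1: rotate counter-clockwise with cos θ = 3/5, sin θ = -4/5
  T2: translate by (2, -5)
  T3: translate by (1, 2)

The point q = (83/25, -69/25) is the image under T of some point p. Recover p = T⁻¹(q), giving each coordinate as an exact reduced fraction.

T1 = [3/5 4/5 0; -4/5 3/5 0; 0 0 1]
T2·T1 = [3/5 4/5 2; -4/5 3/5 -5; 0 0 1]
T3·…·T1 = [3/5 4/5 3; -4/5 3/5 -3; 0 0 1]
det M = 1; M⁻¹ = [3/5 -4/5 -21/5; 4/5 3/5 -3/5; 0 0 1]
M⁻¹ · (83/25, -69/25)ᵀ = (0, 2/5)ᵀ

p = (0, 2/5)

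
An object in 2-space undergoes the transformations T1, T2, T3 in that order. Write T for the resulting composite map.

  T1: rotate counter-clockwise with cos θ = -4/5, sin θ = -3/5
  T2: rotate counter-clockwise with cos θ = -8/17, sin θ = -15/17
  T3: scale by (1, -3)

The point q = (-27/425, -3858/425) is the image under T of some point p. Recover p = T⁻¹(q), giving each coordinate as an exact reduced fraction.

T1 = [-4/5 3/5 0; -3/5 -4/5 0; 0 0 1]
T2·T1 = [-13/85 -84/85 0; 84/85 -13/85 0; 0 0 1]
T3·…·T1 = [-13/85 -84/85 0; -252/85 39/85 0; 0 0 1]
det M = -3; M⁻¹ = [-13/85 -28/85 0; -84/85 13/255 0; 0 0 1]
M⁻¹ · (-27/425, -3858/425)ᵀ = (3, -2/5)ᵀ

p = (3, -2/5)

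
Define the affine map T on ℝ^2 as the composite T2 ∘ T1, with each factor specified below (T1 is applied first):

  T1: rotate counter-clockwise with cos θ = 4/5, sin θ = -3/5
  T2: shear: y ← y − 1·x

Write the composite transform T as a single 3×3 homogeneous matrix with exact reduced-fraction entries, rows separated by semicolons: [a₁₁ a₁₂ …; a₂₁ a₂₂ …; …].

T1 = [4/5 3/5 0; -3/5 4/5 0; 0 0 1]
T2·T1 = [4/5 3/5 0; -7/5 1/5 0; 0 0 1]

T = [4/5 3/5 0; -7/5 1/5 0; 0 0 1]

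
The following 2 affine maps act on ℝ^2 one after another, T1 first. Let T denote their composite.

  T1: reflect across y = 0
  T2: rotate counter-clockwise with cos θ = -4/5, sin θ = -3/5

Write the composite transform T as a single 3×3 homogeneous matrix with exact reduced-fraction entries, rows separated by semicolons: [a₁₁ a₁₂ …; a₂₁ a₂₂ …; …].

T1 = [1 0 0; 0 -1 0; 0 0 1]
T2·T1 = [-4/5 -3/5 0; -3/5 4/5 0; 0 0 1]

T = [-4/5 -3/5 0; -3/5 4/5 0; 0 0 1]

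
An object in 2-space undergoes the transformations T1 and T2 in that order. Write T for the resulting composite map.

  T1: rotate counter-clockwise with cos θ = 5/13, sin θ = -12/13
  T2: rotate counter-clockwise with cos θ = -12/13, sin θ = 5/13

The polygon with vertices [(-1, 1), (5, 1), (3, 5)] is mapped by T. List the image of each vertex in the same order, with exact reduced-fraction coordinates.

image vertices: (-1, -1), (-1, 5), (-5, 3)

T1 rotate counter-clockwise with cos θ = 5/13, sin θ = -12/13: (-1, 1) → (7/13, 17/13); (5, 1) → (37/13, -55/13); (3, 5) → (75/13, -11/13)
T2 rotate counter-clockwise with cos θ = -12/13, sin θ = 5/13: (7/13, 17/13) → (-1, -1); (37/13, -55/13) → (-1, 5); (75/13, -11/13) → (-5, 3)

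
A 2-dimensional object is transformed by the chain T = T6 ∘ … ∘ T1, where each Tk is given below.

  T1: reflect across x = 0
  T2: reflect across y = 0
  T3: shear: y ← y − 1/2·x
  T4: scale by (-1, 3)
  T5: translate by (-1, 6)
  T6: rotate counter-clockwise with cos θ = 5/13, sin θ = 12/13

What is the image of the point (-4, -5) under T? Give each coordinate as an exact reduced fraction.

T1 reflect across x = 0: (-4, -5) → (4, -5)
T2 reflect across y = 0: (4, -5) → (4, 5)
T3 shear: y ← y − 1/2·x: (4, 5) → (4, 3)
T4 scale by (-1, 3): (4, 3) → (-4, 9)
T5 translate by (-1, 6): (-4, 9) → (-5, 15)
T6 rotate counter-clockwise with cos θ = 5/13, sin θ = 12/13: (-5, 15) → (-205/13, 15/13)

T(p) = (-205/13, 15/13)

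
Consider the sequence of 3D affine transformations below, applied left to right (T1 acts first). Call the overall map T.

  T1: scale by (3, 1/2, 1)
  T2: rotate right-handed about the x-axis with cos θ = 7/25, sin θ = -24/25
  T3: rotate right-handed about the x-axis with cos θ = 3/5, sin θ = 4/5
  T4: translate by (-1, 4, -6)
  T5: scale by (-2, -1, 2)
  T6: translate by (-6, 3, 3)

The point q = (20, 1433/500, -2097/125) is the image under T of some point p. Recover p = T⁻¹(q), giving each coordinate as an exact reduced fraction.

T1 = [3 0 0 0; 0 1/2 0 0; 0 0 1 0; 0 0 0 1]
T2·T1 = [3 0 0 0; 0 7/50 24/25 0; 0 -12/25 7/25 0; 0 0 0 1]
T3·…·T1 = [3 0 0 0; 0 117/250 44/125 0; 0 -22/125 117/125 0; 0 0 0 1]
T4·…·T1 = [3 0 0 -1; 0 117/250 44/125 4; 0 -22/125 117/125 -6; 0 0 0 1]
T5·…·T1 = [-6 0 0 2; 0 -117/250 -44/125 -4; 0 -44/125 234/125 -12; 0 0 0 1]
T6·…·T1 = [-6 0 0 -4; 0 -117/250 -44/125 -1; 0 -44/125 234/125 -9; 0 0 0 1]
det M = 6; M⁻¹ = [-1/6 0 0 -2/3; 0 -234/125 -44/125 -126/25; 0 -44/125 117/250 193/50; 0 0 0 1]
M⁻¹ · (20, 1433/500, -2097/125)ᵀ = (-4, -9/2, -5)ᵀ

p = (-4, -9/2, -5)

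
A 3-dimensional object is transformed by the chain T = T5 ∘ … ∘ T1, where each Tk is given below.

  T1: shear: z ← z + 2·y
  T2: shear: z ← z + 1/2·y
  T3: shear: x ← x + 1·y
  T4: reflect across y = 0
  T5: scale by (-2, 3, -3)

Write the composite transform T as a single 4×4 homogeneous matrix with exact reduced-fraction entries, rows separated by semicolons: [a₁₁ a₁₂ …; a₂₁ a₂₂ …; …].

T1 = [1 0 0 0; 0 1 0 0; 0 2 1 0; 0 0 0 1]
T2·T1 = [1 0 0 0; 0 1 0 0; 0 5/2 1 0; 0 0 0 1]
T3·…·T1 = [1 1 0 0; 0 1 0 0; 0 5/2 1 0; 0 0 0 1]
T4·…·T1 = [1 1 0 0; 0 -1 0 0; 0 5/2 1 0; 0 0 0 1]
T5·…·T1 = [-2 -2 0 0; 0 -3 0 0; 0 -15/2 -3 0; 0 0 0 1]

T = [-2 -2 0 0; 0 -3 0 0; 0 -15/2 -3 0; 0 0 0 1]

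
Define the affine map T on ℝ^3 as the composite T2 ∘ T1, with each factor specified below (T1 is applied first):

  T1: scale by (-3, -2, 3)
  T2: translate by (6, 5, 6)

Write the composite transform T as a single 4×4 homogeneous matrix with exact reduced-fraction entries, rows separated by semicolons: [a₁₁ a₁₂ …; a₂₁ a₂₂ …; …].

T = [-3 0 0 6; 0 -2 0 5; 0 0 3 6; 0 0 0 1]

T1 = [-3 0 0 0; 0 -2 0 0; 0 0 3 0; 0 0 0 1]
T2·T1 = [-3 0 0 6; 0 -2 0 5; 0 0 3 6; 0 0 0 1]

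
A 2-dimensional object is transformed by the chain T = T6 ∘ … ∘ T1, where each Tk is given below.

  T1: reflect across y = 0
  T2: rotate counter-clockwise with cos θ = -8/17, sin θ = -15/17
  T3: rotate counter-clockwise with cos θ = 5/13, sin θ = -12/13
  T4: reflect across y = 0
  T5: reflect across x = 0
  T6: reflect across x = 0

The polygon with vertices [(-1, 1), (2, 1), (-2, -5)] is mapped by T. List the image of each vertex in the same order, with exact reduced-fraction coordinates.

T1 reflect across y = 0: (-1, 1) → (-1, -1); (2, 1) → (2, -1); (-2, -5) → (-2, 5)
T2 rotate counter-clockwise with cos θ = -8/17, sin θ = -15/17: (-1, -1) → (-7/17, 23/17); (2, -1) → (-31/17, -22/17); (-2, 5) → (91/17, -10/17)
T3 rotate counter-clockwise with cos θ = 5/13, sin θ = -12/13: (-7/17, 23/17) → (241/221, 199/221); (-31/17, -22/17) → (-419/221, 262/221); (91/17, -10/17) → (335/221, -1142/221)
T4 reflect across y = 0: (241/221, 199/221) → (241/221, -199/221); (-419/221, 262/221) → (-419/221, -262/221); (335/221, -1142/221) → (335/221, 1142/221)
T5 reflect across x = 0: (241/221, -199/221) → (-241/221, -199/221); (-419/221, -262/221) → (419/221, -262/221); (335/221, 1142/221) → (-335/221, 1142/221)
T6 reflect across x = 0: (-241/221, -199/221) → (241/221, -199/221); (419/221, -262/221) → (-419/221, -262/221); (-335/221, 1142/221) → (335/221, 1142/221)

image vertices: (241/221, -199/221), (-419/221, -262/221), (335/221, 1142/221)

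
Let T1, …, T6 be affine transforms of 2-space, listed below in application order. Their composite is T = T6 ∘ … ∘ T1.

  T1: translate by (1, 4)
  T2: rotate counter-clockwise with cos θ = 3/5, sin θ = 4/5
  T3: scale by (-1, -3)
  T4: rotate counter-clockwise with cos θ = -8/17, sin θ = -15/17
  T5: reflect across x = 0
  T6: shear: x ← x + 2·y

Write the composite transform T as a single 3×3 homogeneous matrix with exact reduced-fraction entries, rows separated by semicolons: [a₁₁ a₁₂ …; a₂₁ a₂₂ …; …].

T1 = [1 0 1; 0 1 4; 0 0 1]
T2·T1 = [3/5 -4/5 -13/5; 4/5 3/5 16/5; 0 0 1]
T3·…·T1 = [-3/5 4/5 13/5; -12/5 -9/5 -48/5; 0 0 1]
T4·…·T1 = [-156/85 -167/85 -824/85; 141/85 12/85 189/85; 0 0 1]
T5·…·T1 = [156/85 167/85 824/85; 141/85 12/85 189/85; 0 0 1]
T6·…·T1 = [438/85 191/85 1202/85; 141/85 12/85 189/85; 0 0 1]

T = [438/85 191/85 1202/85; 141/85 12/85 189/85; 0 0 1]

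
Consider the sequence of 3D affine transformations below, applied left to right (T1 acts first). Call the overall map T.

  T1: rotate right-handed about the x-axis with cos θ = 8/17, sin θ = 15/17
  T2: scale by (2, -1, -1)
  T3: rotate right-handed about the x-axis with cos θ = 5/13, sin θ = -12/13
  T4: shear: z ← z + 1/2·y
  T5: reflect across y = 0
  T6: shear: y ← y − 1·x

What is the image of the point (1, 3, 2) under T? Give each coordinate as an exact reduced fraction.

T(p) = (2, 20/17, -56/17)

T1 rotate right-handed about the x-axis with cos θ = 8/17, sin θ = 15/17: (1, 3, 2) → (1, -6/17, 61/17)
T2 scale by (2, -1, -1): (1, -6/17, 61/17) → (2, 6/17, -61/17)
T3 rotate right-handed about the x-axis with cos θ = 5/13, sin θ = -12/13: (2, 6/17, -61/17) → (2, -54/17, -29/17)
T4 shear: z ← z + 1/2·y: (2, -54/17, -29/17) → (2, -54/17, -56/17)
T5 reflect across y = 0: (2, -54/17, -56/17) → (2, 54/17, -56/17)
T6 shear: y ← y − 1·x: (2, 54/17, -56/17) → (2, 20/17, -56/17)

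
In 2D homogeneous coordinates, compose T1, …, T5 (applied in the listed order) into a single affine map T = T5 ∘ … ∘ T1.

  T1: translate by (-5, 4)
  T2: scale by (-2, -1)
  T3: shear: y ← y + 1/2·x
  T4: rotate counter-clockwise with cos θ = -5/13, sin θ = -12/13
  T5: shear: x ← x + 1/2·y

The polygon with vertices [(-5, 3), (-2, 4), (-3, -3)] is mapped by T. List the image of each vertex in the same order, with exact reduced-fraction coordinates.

image vertices: (-383/26, -255/13), (-327/26, -163/13), (-219/26, -227/13)

T1 translate by (-5, 4): (-5, 3) → (-10, 7); (-2, 4) → (-7, 8); (-3, -3) → (-8, 1)
T2 scale by (-2, -1): (-10, 7) → (20, -7); (-7, 8) → (14, -8); (-8, 1) → (16, -1)
T3 shear: y ← y + 1/2·x: (20, -7) → (20, 3); (14, -8) → (14, -1); (16, -1) → (16, 7)
T4 rotate counter-clockwise with cos θ = -5/13, sin θ = -12/13: (20, 3) → (-64/13, -255/13); (14, -1) → (-82/13, -163/13); (16, 7) → (4/13, -227/13)
T5 shear: x ← x + 1/2·y: (-64/13, -255/13) → (-383/26, -255/13); (-82/13, -163/13) → (-327/26, -163/13); (4/13, -227/13) → (-219/26, -227/13)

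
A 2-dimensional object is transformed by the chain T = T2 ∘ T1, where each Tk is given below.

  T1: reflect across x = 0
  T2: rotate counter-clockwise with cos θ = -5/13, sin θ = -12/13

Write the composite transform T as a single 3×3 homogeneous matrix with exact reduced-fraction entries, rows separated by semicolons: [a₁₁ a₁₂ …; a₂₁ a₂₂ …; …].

T1 = [-1 0 0; 0 1 0; 0 0 1]
T2·T1 = [5/13 12/13 0; 12/13 -5/13 0; 0 0 1]

T = [5/13 12/13 0; 12/13 -5/13 0; 0 0 1]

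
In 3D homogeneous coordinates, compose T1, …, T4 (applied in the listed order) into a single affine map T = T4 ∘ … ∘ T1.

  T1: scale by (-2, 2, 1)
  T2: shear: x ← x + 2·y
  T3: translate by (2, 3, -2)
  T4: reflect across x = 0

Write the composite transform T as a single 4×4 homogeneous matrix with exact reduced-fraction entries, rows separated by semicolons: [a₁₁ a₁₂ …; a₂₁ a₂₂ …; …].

T1 = [-2 0 0 0; 0 2 0 0; 0 0 1 0; 0 0 0 1]
T2·T1 = [-2 4 0 0; 0 2 0 0; 0 0 1 0; 0 0 0 1]
T3·…·T1 = [-2 4 0 2; 0 2 0 3; 0 0 1 -2; 0 0 0 1]
T4·…·T1 = [2 -4 0 -2; 0 2 0 3; 0 0 1 -2; 0 0 0 1]

T = [2 -4 0 -2; 0 2 0 3; 0 0 1 -2; 0 0 0 1]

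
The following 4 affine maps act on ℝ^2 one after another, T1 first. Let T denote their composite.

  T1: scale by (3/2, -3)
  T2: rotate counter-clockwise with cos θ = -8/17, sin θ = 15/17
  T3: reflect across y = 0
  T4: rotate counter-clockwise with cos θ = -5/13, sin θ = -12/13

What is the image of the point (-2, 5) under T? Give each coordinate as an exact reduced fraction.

T1 scale by (3/2, -3): (-2, 5) → (-3, -15)
T2 rotate counter-clockwise with cos θ = -8/17, sin θ = 15/17: (-3, -15) → (249/17, 75/17)
T3 reflect across y = 0: (249/17, 75/17) → (249/17, -75/17)
T4 rotate counter-clockwise with cos θ = -5/13, sin θ = -12/13: (249/17, -75/17) → (-165/17, -201/17)

T(p) = (-165/17, -201/17)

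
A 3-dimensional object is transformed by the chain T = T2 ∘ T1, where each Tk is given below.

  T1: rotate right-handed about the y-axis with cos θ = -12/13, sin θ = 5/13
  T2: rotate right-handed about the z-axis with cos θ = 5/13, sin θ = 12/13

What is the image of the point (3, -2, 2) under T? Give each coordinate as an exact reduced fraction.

T(p) = (14/13, -34/13, -3)

T1 rotate right-handed about the y-axis with cos θ = -12/13, sin θ = 5/13: (3, -2, 2) → (-2, -2, -3)
T2 rotate right-handed about the z-axis with cos θ = 5/13, sin θ = 12/13: (-2, -2, -3) → (14/13, -34/13, -3)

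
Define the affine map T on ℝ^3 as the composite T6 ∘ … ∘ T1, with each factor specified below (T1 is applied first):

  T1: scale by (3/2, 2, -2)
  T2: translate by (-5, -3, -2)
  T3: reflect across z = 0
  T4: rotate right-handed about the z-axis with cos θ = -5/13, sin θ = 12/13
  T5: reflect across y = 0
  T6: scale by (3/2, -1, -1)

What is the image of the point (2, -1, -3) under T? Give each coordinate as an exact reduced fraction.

T1 scale by (3/2, 2, -2): (2, -1, -3) → (3, -2, 6)
T2 translate by (-5, -3, -2): (3, -2, 6) → (-2, -5, 4)
T3 reflect across z = 0: (-2, -5, 4) → (-2, -5, -4)
T4 rotate right-handed about the z-axis with cos θ = -5/13, sin θ = 12/13: (-2, -5, -4) → (70/13, 1/13, -4)
T5 reflect across y = 0: (70/13, 1/13, -4) → (70/13, -1/13, -4)
T6 scale by (3/2, -1, -1): (70/13, -1/13, -4) → (105/13, 1/13, 4)

T(p) = (105/13, 1/13, 4)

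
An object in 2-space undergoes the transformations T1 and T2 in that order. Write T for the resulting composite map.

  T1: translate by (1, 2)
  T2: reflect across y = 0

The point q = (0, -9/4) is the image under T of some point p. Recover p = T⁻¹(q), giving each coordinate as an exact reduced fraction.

p = (-1, 1/4)

T1 = [1 0 1; 0 1 2; 0 0 1]
T2·T1 = [1 0 1; 0 -1 -2; 0 0 1]
det M = -1; M⁻¹ = [1 0 -1; 0 -1 -2; 0 0 1]
M⁻¹ · (0, -9/4)ᵀ = (-1, 1/4)ᵀ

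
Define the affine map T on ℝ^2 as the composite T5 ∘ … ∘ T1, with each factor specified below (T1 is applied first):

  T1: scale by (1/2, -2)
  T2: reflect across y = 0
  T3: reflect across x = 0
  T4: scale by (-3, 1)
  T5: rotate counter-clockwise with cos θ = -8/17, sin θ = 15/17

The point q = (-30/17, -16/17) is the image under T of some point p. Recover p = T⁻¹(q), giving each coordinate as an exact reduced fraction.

T1 = [1/2 0 0; 0 -2 0; 0 0 1]
T2·T1 = [1/2 0 0; 0 2 0; 0 0 1]
T3·…·T1 = [-1/2 0 0; 0 2 0; 0 0 1]
T4·…·T1 = [3/2 0 0; 0 2 0; 0 0 1]
T5·…·T1 = [-12/17 -30/17 0; 45/34 -16/17 0; 0 0 1]
det M = 3; M⁻¹ = [-16/51 10/17 0; -15/34 -4/17 0; 0 0 1]
M⁻¹ · (-30/17, -16/17)ᵀ = (0, 1)ᵀ

p = (0, 1)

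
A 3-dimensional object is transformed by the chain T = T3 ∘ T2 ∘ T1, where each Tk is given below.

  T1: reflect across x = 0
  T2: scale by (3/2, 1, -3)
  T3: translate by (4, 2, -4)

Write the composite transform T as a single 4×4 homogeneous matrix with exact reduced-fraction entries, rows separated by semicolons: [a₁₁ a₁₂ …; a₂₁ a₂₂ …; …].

T1 = [-1 0 0 0; 0 1 0 0; 0 0 1 0; 0 0 0 1]
T2·T1 = [-3/2 0 0 0; 0 1 0 0; 0 0 -3 0; 0 0 0 1]
T3·…·T1 = [-3/2 0 0 4; 0 1 0 2; 0 0 -3 -4; 0 0 0 1]

T = [-3/2 0 0 4; 0 1 0 2; 0 0 -3 -4; 0 0 0 1]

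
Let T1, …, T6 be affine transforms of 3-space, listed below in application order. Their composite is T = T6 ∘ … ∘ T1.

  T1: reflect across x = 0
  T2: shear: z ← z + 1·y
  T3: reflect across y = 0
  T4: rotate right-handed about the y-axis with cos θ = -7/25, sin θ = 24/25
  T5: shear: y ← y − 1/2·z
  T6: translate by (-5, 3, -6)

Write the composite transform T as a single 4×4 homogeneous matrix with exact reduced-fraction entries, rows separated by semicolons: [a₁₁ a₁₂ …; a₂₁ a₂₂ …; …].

T1 = [-1 0 0 0; 0 1 0 0; 0 0 1 0; 0 0 0 1]
T2·T1 = [-1 0 0 0; 0 1 0 0; 0 1 1 0; 0 0 0 1]
T3·…·T1 = [-1 0 0 0; 0 -1 0 0; 0 1 1 0; 0 0 0 1]
T4·…·T1 = [7/25 24/25 24/25 0; 0 -1 0 0; 24/25 -7/25 -7/25 0; 0 0 0 1]
T5·…·T1 = [7/25 24/25 24/25 0; -12/25 -43/50 7/50 0; 24/25 -7/25 -7/25 0; 0 0 0 1]
T6·…·T1 = [7/25 24/25 24/25 -5; -12/25 -43/50 7/50 3; 24/25 -7/25 -7/25 -6; 0 0 0 1]

T = [7/25 24/25 24/25 -5; -12/25 -43/50 7/50 3; 24/25 -7/25 -7/25 -6; 0 0 0 1]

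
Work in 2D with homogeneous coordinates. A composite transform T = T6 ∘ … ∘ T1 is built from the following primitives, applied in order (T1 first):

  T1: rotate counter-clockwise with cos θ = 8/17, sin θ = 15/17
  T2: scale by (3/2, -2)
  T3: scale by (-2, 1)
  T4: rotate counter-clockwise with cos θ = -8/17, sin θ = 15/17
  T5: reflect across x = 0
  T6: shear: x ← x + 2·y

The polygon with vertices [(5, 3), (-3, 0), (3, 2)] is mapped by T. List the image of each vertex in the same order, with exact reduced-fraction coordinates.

image vertices: (768/289, 1809/289), (2646/289, 360/289), (806/289, 1246/289)

T1 rotate counter-clockwise with cos θ = 8/17, sin θ = 15/17: (5, 3) → (-5/17, 99/17); (-3, 0) → (-24/17, -45/17); (3, 2) → (-6/17, 61/17)
T2 scale by (3/2, -2): (-5/17, 99/17) → (-15/34, -198/17); (-24/17, -45/17) → (-36/17, 90/17); (-6/17, 61/17) → (-9/17, -122/17)
T3 scale by (-2, 1): (-15/34, -198/17) → (15/17, -198/17); (-36/17, 90/17) → (72/17, 90/17); (-9/17, -122/17) → (18/17, -122/17)
T4 rotate counter-clockwise with cos θ = -8/17, sin θ = 15/17: (15/17, -198/17) → (2850/289, 1809/289); (72/17, 90/17) → (-1926/289, 360/289); (18/17, -122/17) → (1686/289, 1246/289)
T5 reflect across x = 0: (2850/289, 1809/289) → (-2850/289, 1809/289); (-1926/289, 360/289) → (1926/289, 360/289); (1686/289, 1246/289) → (-1686/289, 1246/289)
T6 shear: x ← x + 2·y: (-2850/289, 1809/289) → (768/289, 1809/289); (1926/289, 360/289) → (2646/289, 360/289); (-1686/289, 1246/289) → (806/289, 1246/289)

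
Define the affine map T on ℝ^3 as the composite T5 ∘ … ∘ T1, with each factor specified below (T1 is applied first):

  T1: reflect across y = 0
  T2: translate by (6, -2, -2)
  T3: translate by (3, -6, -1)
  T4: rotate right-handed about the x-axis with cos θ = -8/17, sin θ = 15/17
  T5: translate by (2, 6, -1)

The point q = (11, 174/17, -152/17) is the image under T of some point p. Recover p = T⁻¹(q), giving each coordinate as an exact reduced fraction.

p = (0, 1, 3)

T1 = [1 0 0 0; 0 -1 0 0; 0 0 1 0; 0 0 0 1]
T2·T1 = [1 0 0 6; 0 -1 0 -2; 0 0 1 -2; 0 0 0 1]
T3·…·T1 = [1 0 0 9; 0 -1 0 -8; 0 0 1 -3; 0 0 0 1]
T4·…·T1 = [1 0 0 9; 0 8/17 -15/17 109/17; 0 -15/17 -8/17 -96/17; 0 0 0 1]
T5·…·T1 = [1 0 0 11; 0 8/17 -15/17 211/17; 0 -15/17 -8/17 -113/17; 0 0 0 1]
det M = -1; M⁻¹ = [1 0 0 -11; 0 8/17 -15/17 -199/17; 0 -15/17 -8/17 133/17; 0 0 0 1]
M⁻¹ · (11, 174/17, -152/17)ᵀ = (0, 1, 3)ᵀ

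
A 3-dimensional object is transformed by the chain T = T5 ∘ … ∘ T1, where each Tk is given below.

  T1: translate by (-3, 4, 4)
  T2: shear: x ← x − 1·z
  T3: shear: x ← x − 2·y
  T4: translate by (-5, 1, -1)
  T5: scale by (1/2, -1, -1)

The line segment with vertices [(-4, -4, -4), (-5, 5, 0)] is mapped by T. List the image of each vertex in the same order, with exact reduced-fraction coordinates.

image vertices: (-6, -1, 1), (-35/2, -10, -3)

T1 translate by (-3, 4, 4): (-4, -4, -4) → (-7, 0, 0); (-5, 5, 0) → (-8, 9, 4)
T2 shear: x ← x − 1·z: (-7, 0, 0) → (-7, 0, 0); (-8, 9, 4) → (-12, 9, 4)
T3 shear: x ← x − 2·y: (-7, 0, 0) → (-7, 0, 0); (-12, 9, 4) → (-30, 9, 4)
T4 translate by (-5, 1, -1): (-7, 0, 0) → (-12, 1, -1); (-30, 9, 4) → (-35, 10, 3)
T5 scale by (1/2, -1, -1): (-12, 1, -1) → (-6, -1, 1); (-35, 10, 3) → (-35/2, -10, -3)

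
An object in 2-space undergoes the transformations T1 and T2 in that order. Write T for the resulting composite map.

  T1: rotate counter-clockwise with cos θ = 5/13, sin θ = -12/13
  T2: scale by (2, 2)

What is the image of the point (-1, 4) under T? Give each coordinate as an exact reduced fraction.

T(p) = (86/13, 64/13)

T1 rotate counter-clockwise with cos θ = 5/13, sin θ = -12/13: (-1, 4) → (43/13, 32/13)
T2 scale by (2, 2): (43/13, 32/13) → (86/13, 64/13)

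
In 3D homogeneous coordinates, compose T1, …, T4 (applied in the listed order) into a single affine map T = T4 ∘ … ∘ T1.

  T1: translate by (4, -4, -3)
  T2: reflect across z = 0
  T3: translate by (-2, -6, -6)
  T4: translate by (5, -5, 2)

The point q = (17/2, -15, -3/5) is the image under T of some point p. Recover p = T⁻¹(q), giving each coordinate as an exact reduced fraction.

T1 = [1 0 0 4; 0 1 0 -4; 0 0 1 -3; 0 0 0 1]
T2·T1 = [1 0 0 4; 0 1 0 -4; 0 0 -1 3; 0 0 0 1]
T3·…·T1 = [1 0 0 2; 0 1 0 -10; 0 0 -1 -3; 0 0 0 1]
T4·…·T1 = [1 0 0 7; 0 1 0 -15; 0 0 -1 -1; 0 0 0 1]
det M = -1; M⁻¹ = [1 0 0 -7; 0 1 0 15; 0 0 -1 -1; 0 0 0 1]
M⁻¹ · (17/2, -15, -3/5)ᵀ = (3/2, 0, -2/5)ᵀ

p = (3/2, 0, -2/5)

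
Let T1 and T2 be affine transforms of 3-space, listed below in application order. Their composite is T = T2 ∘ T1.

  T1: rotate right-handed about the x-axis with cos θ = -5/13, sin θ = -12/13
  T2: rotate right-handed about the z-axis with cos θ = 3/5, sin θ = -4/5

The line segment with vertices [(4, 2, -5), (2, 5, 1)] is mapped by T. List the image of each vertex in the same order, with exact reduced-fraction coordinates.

T1 rotate right-handed about the x-axis with cos θ = -5/13, sin θ = -12/13: (4, 2, -5) → (4, -70/13, 1/13); (2, 5, 1) → (2, -1, -5)
T2 rotate right-handed about the z-axis with cos θ = 3/5, sin θ = -4/5: (4, -70/13, 1/13) → (-124/65, -418/65, 1/13); (2, -1, -5) → (2/5, -11/5, -5)

image vertices: (-124/65, -418/65, 1/13), (2/5, -11/5, -5)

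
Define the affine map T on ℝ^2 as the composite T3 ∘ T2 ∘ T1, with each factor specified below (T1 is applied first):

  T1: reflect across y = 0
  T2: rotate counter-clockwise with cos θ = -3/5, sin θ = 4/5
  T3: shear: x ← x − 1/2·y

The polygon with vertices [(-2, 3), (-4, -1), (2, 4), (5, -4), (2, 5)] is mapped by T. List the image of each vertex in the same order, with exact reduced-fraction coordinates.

T1 reflect across y = 0: (-2, 3) → (-2, -3); (-4, -1) → (-4, 1); (2, 4) → (2, -4); (5, -4) → (5, 4); (2, 5) → (2, -5)
T2 rotate counter-clockwise with cos θ = -3/5, sin θ = 4/5: (-2, -3) → (18/5, 1/5); (-4, 1) → (8/5, -19/5); (2, -4) → (2, 4); (5, 4) → (-31/5, 8/5); (2, -5) → (14/5, 23/5)
T3 shear: x ← x − 1/2·y: (18/5, 1/5) → (7/2, 1/5); (8/5, -19/5) → (7/2, -19/5); (2, 4) → (0, 4); (-31/5, 8/5) → (-7, 8/5); (14/5, 23/5) → (1/2, 23/5)

image vertices: (7/2, 1/5), (7/2, -19/5), (0, 4), (-7, 8/5), (1/2, 23/5)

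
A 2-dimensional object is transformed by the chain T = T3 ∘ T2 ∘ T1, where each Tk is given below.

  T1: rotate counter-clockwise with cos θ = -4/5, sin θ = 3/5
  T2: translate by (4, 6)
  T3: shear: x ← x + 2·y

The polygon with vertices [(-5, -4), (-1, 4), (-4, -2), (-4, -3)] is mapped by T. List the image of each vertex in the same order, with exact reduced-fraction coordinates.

image vertices: (114/5, 31/5), (34/5, 11/5), (94/5, 26/5), (21, 6)

T1 rotate counter-clockwise with cos θ = -4/5, sin θ = 3/5: (-5, -4) → (32/5, 1/5); (-1, 4) → (-8/5, -19/5); (-4, -2) → (22/5, -4/5); (-4, -3) → (5, 0)
T2 translate by (4, 6): (32/5, 1/5) → (52/5, 31/5); (-8/5, -19/5) → (12/5, 11/5); (22/5, -4/5) → (42/5, 26/5); (5, 0) → (9, 6)
T3 shear: x ← x + 2·y: (52/5, 31/5) → (114/5, 31/5); (12/5, 11/5) → (34/5, 11/5); (42/5, 26/5) → (94/5, 26/5); (9, 6) → (21, 6)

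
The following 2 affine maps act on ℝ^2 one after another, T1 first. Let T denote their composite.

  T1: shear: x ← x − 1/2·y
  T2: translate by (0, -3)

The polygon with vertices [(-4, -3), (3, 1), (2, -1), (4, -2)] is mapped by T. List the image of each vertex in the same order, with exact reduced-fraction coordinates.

T1 shear: x ← x − 1/2·y: (-4, -3) → (-5/2, -3); (3, 1) → (5/2, 1); (2, -1) → (5/2, -1); (4, -2) → (5, -2)
T2 translate by (0, -3): (-5/2, -3) → (-5/2, -6); (5/2, 1) → (5/2, -2); (5/2, -1) → (5/2, -4); (5, -2) → (5, -5)

image vertices: (-5/2, -6), (5/2, -2), (5/2, -4), (5, -5)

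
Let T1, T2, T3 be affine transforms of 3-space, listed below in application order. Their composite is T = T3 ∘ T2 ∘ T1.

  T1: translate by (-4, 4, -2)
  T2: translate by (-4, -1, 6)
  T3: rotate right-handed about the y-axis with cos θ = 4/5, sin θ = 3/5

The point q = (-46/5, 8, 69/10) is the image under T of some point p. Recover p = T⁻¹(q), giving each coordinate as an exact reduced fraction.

p = (-7/2, 5, -4)

T1 = [1 0 0 -4; 0 1 0 4; 0 0 1 -2; 0 0 0 1]
T2·T1 = [1 0 0 -8; 0 1 0 3; 0 0 1 4; 0 0 0 1]
T3·…·T1 = [4/5 0 3/5 -4; 0 1 0 3; -3/5 0 4/5 8; 0 0 0 1]
det M = 1; M⁻¹ = [4/5 0 -3/5 8; 0 1 0 -3; 3/5 0 4/5 -4; 0 0 0 1]
M⁻¹ · (-46/5, 8, 69/10)ᵀ = (-7/2, 5, -4)ᵀ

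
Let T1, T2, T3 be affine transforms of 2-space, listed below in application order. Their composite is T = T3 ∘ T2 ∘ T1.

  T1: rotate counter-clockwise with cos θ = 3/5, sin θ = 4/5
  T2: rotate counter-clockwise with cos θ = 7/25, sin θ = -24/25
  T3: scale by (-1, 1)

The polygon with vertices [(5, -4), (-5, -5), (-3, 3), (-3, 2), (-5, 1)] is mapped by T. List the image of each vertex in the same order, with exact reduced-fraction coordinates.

image vertices: (-409/125, -688/125), (161/25, -73/25), (219/125, 483/125), (263/125, 366/125), (541/125, 337/125)

T1 rotate counter-clockwise with cos θ = 3/5, sin θ = 4/5: (5, -4) → (31/5, 8/5); (-5, -5) → (1, -7); (-3, 3) → (-21/5, -3/5); (-3, 2) → (-17/5, -6/5); (-5, 1) → (-19/5, -17/5)
T2 rotate counter-clockwise with cos θ = 7/25, sin θ = -24/25: (31/5, 8/5) → (409/125, -688/125); (1, -7) → (-161/25, -73/25); (-21/5, -3/5) → (-219/125, 483/125); (-17/5, -6/5) → (-263/125, 366/125); (-19/5, -17/5) → (-541/125, 337/125)
T3 scale by (-1, 1): (409/125, -688/125) → (-409/125, -688/125); (-161/25, -73/25) → (161/25, -73/25); (-219/125, 483/125) → (219/125, 483/125); (-263/125, 366/125) → (263/125, 366/125); (-541/125, 337/125) → (541/125, 337/125)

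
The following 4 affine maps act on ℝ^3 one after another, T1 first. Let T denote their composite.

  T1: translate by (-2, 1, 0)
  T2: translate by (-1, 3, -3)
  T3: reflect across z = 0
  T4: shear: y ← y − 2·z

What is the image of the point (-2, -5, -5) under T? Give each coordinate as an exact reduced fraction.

T1 translate by (-2, 1, 0): (-2, -5, -5) → (-4, -4, -5)
T2 translate by (-1, 3, -3): (-4, -4, -5) → (-5, -1, -8)
T3 reflect across z = 0: (-5, -1, -8) → (-5, -1, 8)
T4 shear: y ← y − 2·z: (-5, -1, 8) → (-5, -17, 8)

T(p) = (-5, -17, 8)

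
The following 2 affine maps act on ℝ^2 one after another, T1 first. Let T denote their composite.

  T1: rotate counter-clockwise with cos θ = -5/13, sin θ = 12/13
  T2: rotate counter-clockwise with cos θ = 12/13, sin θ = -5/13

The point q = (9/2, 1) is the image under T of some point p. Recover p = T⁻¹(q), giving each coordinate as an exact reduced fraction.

T1 = [-5/13 -12/13 0; 12/13 -5/13 0; 0 0 1]
T2·T1 = [0 -1 0; 1 0 0; 0 0 1]
det M = 1; M⁻¹ = [0 1 0; -1 0 0; 0 0 1]
M⁻¹ · (9/2, 1)ᵀ = (1, -9/2)ᵀ

p = (1, -9/2)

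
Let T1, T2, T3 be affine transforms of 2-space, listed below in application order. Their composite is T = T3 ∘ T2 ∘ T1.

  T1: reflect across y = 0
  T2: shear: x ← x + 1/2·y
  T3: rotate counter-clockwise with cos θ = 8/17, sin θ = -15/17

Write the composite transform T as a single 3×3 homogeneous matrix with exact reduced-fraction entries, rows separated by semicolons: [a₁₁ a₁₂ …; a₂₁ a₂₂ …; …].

T1 = [1 0 0; 0 -1 0; 0 0 1]
T2·T1 = [1 -1/2 0; 0 -1 0; 0 0 1]
T3·…·T1 = [8/17 -19/17 0; -15/17 -1/34 0; 0 0 1]

T = [8/17 -19/17 0; -15/17 -1/34 0; 0 0 1]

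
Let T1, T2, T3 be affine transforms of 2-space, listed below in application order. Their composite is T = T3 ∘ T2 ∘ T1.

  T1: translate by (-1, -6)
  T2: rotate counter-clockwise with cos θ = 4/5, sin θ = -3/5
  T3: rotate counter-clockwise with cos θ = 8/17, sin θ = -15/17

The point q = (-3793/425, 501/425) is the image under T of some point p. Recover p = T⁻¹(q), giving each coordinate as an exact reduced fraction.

p = (6/5, -3)

T1 = [1 0 -1; 0 1 -6; 0 0 1]
T2·T1 = [4/5 3/5 -22/5; -3/5 4/5 -21/5; 0 0 1]
T3·…·T1 = [-13/85 84/85 -491/85; -84/85 -13/85 162/85; 0 0 1]
det M = 1; M⁻¹ = [-13/85 -84/85 1; 84/85 -13/85 6; 0 0 1]
M⁻¹ · (-3793/425, 501/425)ᵀ = (6/5, -3)ᵀ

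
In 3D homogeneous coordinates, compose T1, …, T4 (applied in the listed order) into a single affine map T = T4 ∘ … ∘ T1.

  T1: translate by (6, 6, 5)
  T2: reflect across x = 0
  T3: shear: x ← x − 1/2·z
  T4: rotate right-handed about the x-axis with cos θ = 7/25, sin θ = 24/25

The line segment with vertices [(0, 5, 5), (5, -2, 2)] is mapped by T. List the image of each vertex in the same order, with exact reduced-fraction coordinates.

image vertices: (-11, -163/25, 334/25), (-29/2, -28/5, 29/5)

T1 translate by (6, 6, 5): (0, 5, 5) → (6, 11, 10); (5, -2, 2) → (11, 4, 7)
T2 reflect across x = 0: (6, 11, 10) → (-6, 11, 10); (11, 4, 7) → (-11, 4, 7)
T3 shear: x ← x − 1/2·z: (-6, 11, 10) → (-11, 11, 10); (-11, 4, 7) → (-29/2, 4, 7)
T4 rotate right-handed about the x-axis with cos θ = 7/25, sin θ = 24/25: (-11, 11, 10) → (-11, -163/25, 334/25); (-29/2, 4, 7) → (-29/2, -28/5, 29/5)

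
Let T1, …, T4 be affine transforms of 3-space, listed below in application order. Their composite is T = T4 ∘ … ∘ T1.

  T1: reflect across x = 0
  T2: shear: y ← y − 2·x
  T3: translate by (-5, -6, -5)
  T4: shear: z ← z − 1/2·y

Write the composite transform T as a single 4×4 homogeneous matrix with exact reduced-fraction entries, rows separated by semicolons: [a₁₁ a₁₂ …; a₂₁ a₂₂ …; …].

T = [-1 0 0 -5; 2 1 0 -6; -1 -1/2 1 -2; 0 0 0 1]

T1 = [-1 0 0 0; 0 1 0 0; 0 0 1 0; 0 0 0 1]
T2·T1 = [-1 0 0 0; 2 1 0 0; 0 0 1 0; 0 0 0 1]
T3·…·T1 = [-1 0 0 -5; 2 1 0 -6; 0 0 1 -5; 0 0 0 1]
T4·…·T1 = [-1 0 0 -5; 2 1 0 -6; -1 -1/2 1 -2; 0 0 0 1]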